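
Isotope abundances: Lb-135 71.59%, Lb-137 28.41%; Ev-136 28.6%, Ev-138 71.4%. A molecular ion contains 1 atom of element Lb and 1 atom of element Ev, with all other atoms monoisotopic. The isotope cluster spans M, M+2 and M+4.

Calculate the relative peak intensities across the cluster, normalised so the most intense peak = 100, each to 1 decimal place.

Element Lb pattern (n=1): 0.7159 : 0.2841
Element Ev pattern (n=1): 0.2860 : 0.7140
Convolve the two distributions (both contribute in 2-u steps):
  M: 0.7159×0.2860 = 0.204747
  M+2: 0.7159×0.7140 + 0.2841×0.2860 = 0.592405
  M+4: 0.2841×0.7140 = 0.202847
Scale to base peak (0.592405) = 100: 34.6 : 100.0 : 34.2

34.6 : 100.0 : 34.2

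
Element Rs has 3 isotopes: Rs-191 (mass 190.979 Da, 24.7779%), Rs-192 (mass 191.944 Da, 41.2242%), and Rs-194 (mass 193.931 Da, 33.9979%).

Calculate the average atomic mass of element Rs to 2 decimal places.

Average mass = Σ (abundance × isotope mass) = 0.247779 × 190.979 + 0.412242 × 191.944 + 0.339979 × 193.931
= 47.3206 + 79.1274 + 65.9325 = 192.3805 Da

192.38 Da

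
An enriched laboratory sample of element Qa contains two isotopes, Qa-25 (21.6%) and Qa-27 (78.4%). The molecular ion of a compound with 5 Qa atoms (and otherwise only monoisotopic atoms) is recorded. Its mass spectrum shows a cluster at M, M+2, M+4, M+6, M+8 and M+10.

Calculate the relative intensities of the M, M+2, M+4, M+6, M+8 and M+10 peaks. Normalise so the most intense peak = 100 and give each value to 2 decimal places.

Expanding (0.216 + 0.784)^5:
P(M) = 0.216^5 = 0.000470
P(M+2) = 5 × 0.216^4 × 0.784^1 = 0.008533
P(M+4) = 10 × 0.216^3 × 0.784^2 = 0.061943
P(M+6) = 10 × 0.216^2 × 0.784^3 = 0.224831
P(M+8) = 5 × 0.216^1 × 0.784^4 = 0.408026
P(M+10) = 0.784^5 = 0.296197
The M+8 peak is largest (0.408026); scaling to 100 gives 0.12 : 2.09 : 15.18 : 55.10 : 100.00 : 72.59.

0.12 : 2.09 : 15.18 : 55.10 : 100.00 : 72.59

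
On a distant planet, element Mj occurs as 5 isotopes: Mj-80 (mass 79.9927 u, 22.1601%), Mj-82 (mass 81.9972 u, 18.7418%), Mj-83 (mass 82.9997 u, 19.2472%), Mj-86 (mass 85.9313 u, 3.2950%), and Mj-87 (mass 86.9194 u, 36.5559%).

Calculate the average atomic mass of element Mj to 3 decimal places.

83.675 u

Weight each isotope mass by its fractional abundance: 0.221601 × 79.9927 + 0.187418 × 81.9972 + 0.192472 × 82.9997 + 0.032950 × 85.9313 + 0.365559 × 86.9194
= 17.72646 + 15.36775 + 15.97512 + 2.83144 + 31.77417 = 83.67494 u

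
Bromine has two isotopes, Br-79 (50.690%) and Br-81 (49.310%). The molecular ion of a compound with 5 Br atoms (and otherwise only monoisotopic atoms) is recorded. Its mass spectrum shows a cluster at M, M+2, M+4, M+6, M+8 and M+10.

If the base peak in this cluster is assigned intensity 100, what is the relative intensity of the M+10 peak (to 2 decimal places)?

(0.50690 + 0.49310)^5 gives M 0.0335, M+2 0.1628, M+4 0.3167, M+6 0.3081, M+8 0.1498, M+10 0.0292; the largest is M+4.
P(M+4) = C(5,2) × 0.50690^3 × 0.49310^2 = 10 × 0.13024674 × 0.24314761 = 0.316692 (base)
P(M+10) = C(5,5) × 0.50690^0 × 0.49310^5 = 1 × 1.0000 × 0.02915245 = 0.029152
Relative intensity = 0.029152 / 0.316692 × 100 = 9.21

9.21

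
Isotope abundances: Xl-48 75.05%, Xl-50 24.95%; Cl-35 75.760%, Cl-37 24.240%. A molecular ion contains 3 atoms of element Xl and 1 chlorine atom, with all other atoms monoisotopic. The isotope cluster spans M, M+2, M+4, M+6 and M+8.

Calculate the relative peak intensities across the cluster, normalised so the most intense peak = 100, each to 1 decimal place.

Element Xl pattern (n=3): 0.42271931 : 0.42159281 : 0.14015644 : 0.01553144
Chlorine pattern (n=1): 0.7576 : 0.2424
Convolve the two distributions (both contribute in 2-u steps):
  M: 0.42271931×0.7576 = 0.320252
  M+2: 0.42271931×0.2424 + 0.42159281×0.7576 = 0.421866
  M+4: 0.42159281×0.2424 + 0.14015644×0.7576 = 0.208377
  M+6: 0.14015644×0.2424 + 0.01553144×0.7576 = 0.045741
  M+8: 0.01553144×0.2424 = 0.003765
Scale to base peak (0.421866) = 100: 75.9 : 100.0 : 49.4 : 10.8 : 0.9

75.9 : 100.0 : 49.4 : 10.8 : 0.9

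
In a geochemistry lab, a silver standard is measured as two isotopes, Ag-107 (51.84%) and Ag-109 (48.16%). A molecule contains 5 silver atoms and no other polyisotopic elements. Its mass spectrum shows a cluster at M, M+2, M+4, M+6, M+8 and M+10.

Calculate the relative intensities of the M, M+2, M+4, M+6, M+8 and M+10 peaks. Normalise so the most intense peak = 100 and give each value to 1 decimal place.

The 5 Ag atoms are independent, so intensities follow the terms of (0.5184 + 0.4816)^5.
P(M) = 0.5184^5 = 0.037439
P(M+2) = 5 × 0.5184^4 × 0.4816^1 = 0.173907
P(M+4) = 10 × 0.5184^3 × 0.4816^2 = 0.323123
P(M+6) = 10 × 0.5184^2 × 0.4816^3 = 0.300185
P(M+8) = 5 × 0.5184^1 × 0.4816^4 = 0.139438
P(M+10) = 0.4816^5 = 0.025908
The M+4 peak is largest (0.323123); scaling to 100 gives 11.6 : 53.8 : 100.0 : 92.9 : 43.2 : 8.0.

11.6 : 53.8 : 100.0 : 92.9 : 43.2 : 8.0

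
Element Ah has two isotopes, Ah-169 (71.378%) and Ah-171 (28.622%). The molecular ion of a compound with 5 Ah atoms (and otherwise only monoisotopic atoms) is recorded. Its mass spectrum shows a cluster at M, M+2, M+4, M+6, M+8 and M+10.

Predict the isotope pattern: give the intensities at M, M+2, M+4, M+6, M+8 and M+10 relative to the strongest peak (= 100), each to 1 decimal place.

The 5 Ah atoms are independent, so intensities follow the terms of (0.71378 + 0.28622)^5.
P(M) = 0.71378^5 = 0.185277
P(M+2) = 5 × 0.71378^4 × 0.28622^1 = 0.371473
P(M+4) = 10 × 0.71378^3 × 0.28622^2 = 0.297915
P(M+6) = 10 × 0.71378^2 × 0.28622^3 = 0.119462
P(M+8) = 5 × 0.71378^1 × 0.28622^4 = 0.023952
P(M+10) = 0.28622^5 = 0.001921
The M+2 peak is largest (0.371473); scaling to 100 gives 49.9 : 100.0 : 80.2 : 32.2 : 6.4 : 0.5.

49.9 : 100.0 : 80.2 : 32.2 : 6.4 : 0.5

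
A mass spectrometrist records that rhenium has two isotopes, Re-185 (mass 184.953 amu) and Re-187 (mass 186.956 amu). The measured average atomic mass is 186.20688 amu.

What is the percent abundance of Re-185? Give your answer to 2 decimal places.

37.40%

Let x be the fractional abundance of Re-185; then Re-187 has abundance 1 − x.
184.953·x + 186.956·(1 − x) = 186.20688
(184.953 − 186.956)·x = 186.20688 − 186.956
x = -0.74912 / -2.003 = 0.37400 → 37.40% Re-185, 62.60% Re-187.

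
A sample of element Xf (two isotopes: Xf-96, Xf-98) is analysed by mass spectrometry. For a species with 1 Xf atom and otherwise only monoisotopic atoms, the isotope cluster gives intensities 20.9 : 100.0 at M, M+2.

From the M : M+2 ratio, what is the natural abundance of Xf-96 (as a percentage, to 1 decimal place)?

17.3%

If p is the fraction of Xf that is Xf-96, then I(M+2)/I(M) = [C(1,1)·p^0·(1−p)] / p^1 = 1·(1−p)/p = 100.0/20.9 = 4.7847
(1−p)/p = 4.7847/1 = 4.7847  ⇒  p = 1/(1 + 4.7847) = 0.1729
Xf-96: 17.3%, Xf-98: 82.7%.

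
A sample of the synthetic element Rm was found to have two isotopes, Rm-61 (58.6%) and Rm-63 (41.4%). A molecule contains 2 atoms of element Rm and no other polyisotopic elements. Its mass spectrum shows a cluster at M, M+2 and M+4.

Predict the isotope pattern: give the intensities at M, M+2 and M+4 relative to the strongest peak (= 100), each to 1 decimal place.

Expanding (0.586 + 0.414)^2:
P(M) = 0.586^2 = 0.343396
P(M+2) = 2 × 0.586^1 × 0.414^1 = 0.485208
P(M+4) = 0.414^2 = 0.171396
The M+2 peak is largest (0.485208); scaling to 100 gives 70.8 : 100.0 : 35.3.

70.8 : 100.0 : 35.3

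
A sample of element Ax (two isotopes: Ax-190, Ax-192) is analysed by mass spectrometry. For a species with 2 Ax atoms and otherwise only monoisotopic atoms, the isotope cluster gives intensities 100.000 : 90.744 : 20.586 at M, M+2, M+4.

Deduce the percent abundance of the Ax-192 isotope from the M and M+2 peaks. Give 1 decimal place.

31.2%

If p is the fraction of Ax that is Ax-190, then I(M+2)/I(M) = [C(2,1)·p^1·(1−p)] / p^2 = 2·(1−p)/p = 90.744/100.000 = 0.9074
(1−p)/p = 0.9074/2 = 0.4537  ⇒  p = 1/(1 + 0.4537) = 0.6879
Ax-190: 68.8%, Ax-192: 31.2%.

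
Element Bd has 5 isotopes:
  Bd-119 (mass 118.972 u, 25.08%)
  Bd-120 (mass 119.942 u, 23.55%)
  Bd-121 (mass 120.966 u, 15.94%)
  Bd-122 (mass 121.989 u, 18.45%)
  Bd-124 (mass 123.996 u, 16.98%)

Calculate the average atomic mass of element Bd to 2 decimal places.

Weight each isotope mass by its fractional abundance: 0.2508 × 118.972 + 0.2355 × 119.942 + 0.1594 × 120.966 + 0.1845 × 121.989 + 0.1698 × 123.996
= 29.8382 + 28.2463 + 19.2820 + 22.5070 + 21.0545 = 120.9280 u

120.93 u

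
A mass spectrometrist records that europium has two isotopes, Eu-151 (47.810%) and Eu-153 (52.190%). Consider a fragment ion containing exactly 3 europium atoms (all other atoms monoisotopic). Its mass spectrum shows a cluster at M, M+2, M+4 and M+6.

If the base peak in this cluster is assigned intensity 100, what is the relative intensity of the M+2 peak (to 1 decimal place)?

91.6

Term probabilities: M 0.1093, M+2 0.3579, M+4 0.3907, M+6 0.1422. Base peak = M+4.
P(M+4) = C(3,2) × 0.47810^1 × 0.52190^2 = 3 × 0.4781 × 0.27237961 = 0.390674 (base)
P(M+2) = C(3,1) × 0.47810^2 × 0.52190^1 = 3 × 0.22857961 × 0.5219 = 0.357887
Relative intensity = 0.357887 / 0.390674 × 100 = 91.6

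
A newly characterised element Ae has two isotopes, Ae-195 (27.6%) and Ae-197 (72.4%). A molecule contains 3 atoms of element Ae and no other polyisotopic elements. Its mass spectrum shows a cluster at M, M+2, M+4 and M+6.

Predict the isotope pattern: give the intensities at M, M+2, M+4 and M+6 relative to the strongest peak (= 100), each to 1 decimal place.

Each Ae atom is independently Ae-195 (p = 0.276) or Ae-197 (q = 0.724); the cluster is the binomial expansion (p + q)^3.
P(M) = 0.276^3 = 0.021025
P(M+2) = 3 × 0.276^2 × 0.724^1 = 0.165454
P(M+4) = 3 × 0.276^1 × 0.724^2 = 0.434018
P(M+6) = 0.724^3 = 0.379503
The M+4 peak is largest (0.434018); scaling to 100 gives 4.8 : 38.1 : 100.0 : 87.4.

4.8 : 38.1 : 100.0 : 87.4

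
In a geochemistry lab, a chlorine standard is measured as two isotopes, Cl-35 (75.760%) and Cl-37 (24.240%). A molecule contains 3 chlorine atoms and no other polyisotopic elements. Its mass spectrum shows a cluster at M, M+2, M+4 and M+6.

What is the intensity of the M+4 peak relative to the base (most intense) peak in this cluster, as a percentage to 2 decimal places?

30.71%

Term probabilities: M 0.4348, M+2 0.4174, M+4 0.1335, M+6 0.0142. Base peak = M.
P(M) = C(3,0) × 0.75760^3 × 0.24240^0 = 1 × 0.4348304 × 1.0000 = 0.434830 (base)
P(M+4) = C(3,2) × 0.75760^1 × 0.24240^2 = 3 × 0.7576 × 0.05875776 = 0.133545
Relative intensity = 0.133545 / 0.434830 × 100 = 30.71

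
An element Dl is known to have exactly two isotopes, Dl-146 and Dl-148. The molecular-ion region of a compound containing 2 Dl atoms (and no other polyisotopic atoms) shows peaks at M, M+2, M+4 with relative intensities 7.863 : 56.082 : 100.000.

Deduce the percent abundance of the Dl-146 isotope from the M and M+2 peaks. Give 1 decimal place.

Write p for the Dl-146 fraction. I(M+2)/I(M) = [C(2,1)·p^1·(1−p)] / p^2 = 2·(1−p)/p = 56.082/7.863 = 7.1324
(1−p)/p = 7.1324/2 = 3.5662  ⇒  p = 1/(1 + 3.5662) = 0.2190
Dl-146: 21.9%, Dl-148: 78.1%.

21.9%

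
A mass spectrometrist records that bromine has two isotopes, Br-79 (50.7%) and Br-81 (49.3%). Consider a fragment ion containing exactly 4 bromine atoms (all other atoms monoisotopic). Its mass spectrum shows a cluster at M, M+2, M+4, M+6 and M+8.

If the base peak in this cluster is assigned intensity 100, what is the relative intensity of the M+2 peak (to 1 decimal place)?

68.6

Binomial terms of (0.507 + 0.493)^4: M 0.0661, M+2 0.2570, M+4 0.3749, M+6 0.2430, M+8 0.0591 → M+4 is the base peak.
P(M+4) = C(4,2) × 0.507^2 × 0.493^2 = 6 × 0.257049 × 0.243049 = 0.374853 (base)
P(M+2) = C(4,1) × 0.507^3 × 0.493^1 = 4 × 0.13032384 × 0.4930 = 0.256999
Relative intensity = 0.256999 / 0.374853 × 100 = 68.6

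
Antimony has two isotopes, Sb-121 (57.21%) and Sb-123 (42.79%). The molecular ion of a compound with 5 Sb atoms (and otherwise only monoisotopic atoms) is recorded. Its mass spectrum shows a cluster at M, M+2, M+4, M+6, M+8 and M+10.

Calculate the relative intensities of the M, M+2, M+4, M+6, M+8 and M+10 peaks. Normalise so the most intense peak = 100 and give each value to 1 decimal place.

17.9 : 66.8 : 100.0 : 74.8 : 28.0 : 4.2

Expanding (0.5721 + 0.4279)^5:
P(M) = 0.5721^5 = 0.061286
P(M+2) = 5 × 0.5721^4 × 0.4279^1 = 0.229192
P(M+4) = 10 × 0.5721^3 × 0.4279^2 = 0.342847
P(M+6) = 10 × 0.5721^2 × 0.4279^3 = 0.256431
P(M+8) = 5 × 0.5721^1 × 0.4279^4 = 0.095898
P(M+10) = 0.4279^5 = 0.014345
The M+4 peak is largest (0.342847); scaling to 100 gives 17.9 : 66.8 : 100.0 : 74.8 : 28.0 : 4.2.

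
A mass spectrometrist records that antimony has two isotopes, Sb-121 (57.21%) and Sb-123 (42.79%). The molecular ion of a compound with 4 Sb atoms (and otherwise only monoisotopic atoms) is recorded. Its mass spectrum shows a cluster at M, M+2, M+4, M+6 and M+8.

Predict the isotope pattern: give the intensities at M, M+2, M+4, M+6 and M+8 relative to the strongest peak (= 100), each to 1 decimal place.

The 4 Sb atoms are independent, so intensities follow the terms of (0.5721 + 0.4279)^4.
P(M) = 0.5721^4 = 0.107124
P(M+2) = 4 × 0.5721^3 × 0.4279^1 = 0.320493
P(M+4) = 6 × 0.5721^2 × 0.4279^2 = 0.359567
P(M+6) = 4 × 0.5721^1 × 0.4279^3 = 0.179291
P(M+8) = 0.4279^4 = 0.033525
The M+4 peak is largest (0.359567); scaling to 100 gives 29.8 : 89.1 : 100.0 : 49.9 : 9.3.

29.8 : 89.1 : 100.0 : 49.9 : 9.3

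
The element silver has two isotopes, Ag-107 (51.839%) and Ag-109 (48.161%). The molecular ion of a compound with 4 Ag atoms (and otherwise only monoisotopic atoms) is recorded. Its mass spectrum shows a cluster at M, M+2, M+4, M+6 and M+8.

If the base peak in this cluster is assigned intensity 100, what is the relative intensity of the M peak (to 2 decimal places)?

(0.51839 + 0.48161)^4 gives M 0.0722, M+2 0.2684, M+4 0.3740, M+6 0.2316, M+8 0.0538; the largest is M+4.
P(M+4) = C(4,2) × 0.51839^2 × 0.48161^2 = 6 × 0.26872819 × 0.23194819 = 0.373986 (base)
P(M) = C(4,0) × 0.51839^4 × 0.48161^0 = 1 × 0.07221484 × 1.0000 = 0.072215
Relative intensity = 0.072215 / 0.373986 × 100 = 19.31

19.31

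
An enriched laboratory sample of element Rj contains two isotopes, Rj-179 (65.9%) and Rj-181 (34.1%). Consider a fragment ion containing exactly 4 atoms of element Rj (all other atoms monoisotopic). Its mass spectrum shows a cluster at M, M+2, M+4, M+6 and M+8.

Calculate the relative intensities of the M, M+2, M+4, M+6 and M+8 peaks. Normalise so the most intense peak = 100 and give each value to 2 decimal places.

Expanding (0.659 + 0.341)^4:
P(M) = 0.659^4 = 0.188600
P(M+2) = 4 × 0.659^3 × 0.341^1 = 0.390365
P(M+4) = 6 × 0.659^2 × 0.341^2 = 0.302992
P(M+6) = 4 × 0.659^1 × 0.341^3 = 0.104522
P(M+8) = 0.341^4 = 0.013521
The M+2 peak is largest (0.390365); scaling to 100 gives 48.31 : 100.00 : 77.62 : 26.78 : 3.46.

48.31 : 100.00 : 77.62 : 26.78 : 3.46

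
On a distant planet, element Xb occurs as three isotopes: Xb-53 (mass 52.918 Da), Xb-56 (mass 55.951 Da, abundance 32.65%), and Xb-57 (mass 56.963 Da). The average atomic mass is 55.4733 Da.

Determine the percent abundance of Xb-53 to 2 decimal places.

28.66%

Let x and y be the fractions of Xb-53 and Xb-57. Then x + y = 1 − 0.3265 = 0.6735 and 52.918x + 56.963y = 55.4733 − 0.3265×55.951 = 37.2052985.
Substituting: 52.918x + 56.963(0.6735 − x) = 37.2052985
(52.918 − 56.963)x = -1.159282  ⇒  x = 0.28660, y = 0.38690
Xb-53: 28.66%, Xb-57: 38.69%.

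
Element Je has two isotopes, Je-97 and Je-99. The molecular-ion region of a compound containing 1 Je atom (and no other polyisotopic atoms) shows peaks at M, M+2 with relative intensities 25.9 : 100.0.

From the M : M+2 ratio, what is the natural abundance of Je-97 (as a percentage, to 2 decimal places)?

Let p = fractional abundance of Je-97. I(M+2)/I(M) = [C(1,1)·p^0·(1−p)] / p^1 = 1·(1−p)/p = 100.0/25.9 = 3.8610
(1−p)/p = 3.8610/1 = 3.8610  ⇒  p = 1/(1 + 3.8610) = 0.2057
Je-97: 20.57%, Je-99: 79.43%.

20.57%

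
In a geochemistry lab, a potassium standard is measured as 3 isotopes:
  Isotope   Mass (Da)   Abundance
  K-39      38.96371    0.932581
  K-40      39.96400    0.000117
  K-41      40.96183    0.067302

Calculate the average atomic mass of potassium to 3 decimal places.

Ar = Σ fᵢ·mᵢ = 0.932581 × 38.96371 + 0.000117 × 39.96400 + 0.067302 × 40.96183
= 36.336816 + 0.004676 + 2.756813 = 39.098305 Da

39.098 Da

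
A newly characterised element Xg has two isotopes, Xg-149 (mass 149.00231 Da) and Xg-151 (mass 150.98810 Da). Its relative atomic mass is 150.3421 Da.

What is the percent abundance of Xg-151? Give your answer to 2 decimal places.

Let x be the fractional abundance of Xg-149; then Xg-151 has abundance 1 − x.
149.00231·x + 150.98810·(1 − x) = 150.3421
(149.00231 − 150.98810)·x = 150.3421 − 150.98810
x = -0.64600 / -1.98579 = 0.32531 → 32.53% Xg-149, 67.47% Xg-151.

67.47%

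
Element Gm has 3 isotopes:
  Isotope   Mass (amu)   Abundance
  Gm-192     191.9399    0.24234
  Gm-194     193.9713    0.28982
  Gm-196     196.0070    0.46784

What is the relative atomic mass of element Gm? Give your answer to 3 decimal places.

Weight each isotope mass by its fractional abundance: 0.24234 × 191.9399 + 0.28982 × 193.9713 + 0.46784 × 196.0070
= 46.51472 + 56.21676 + 91.69991 = 194.43139 amu

194.431 amu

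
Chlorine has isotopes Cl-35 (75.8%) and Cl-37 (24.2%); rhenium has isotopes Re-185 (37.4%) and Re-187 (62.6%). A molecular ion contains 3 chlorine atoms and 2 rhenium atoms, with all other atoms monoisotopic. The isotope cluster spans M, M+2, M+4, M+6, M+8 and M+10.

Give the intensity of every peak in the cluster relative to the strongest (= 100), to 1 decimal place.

Chlorine pattern (n=3): 0.43551951 : 0.41713346 : 0.13317454 : 0.01417249
Rhenium pattern (n=2): 0.139876 : 0.468248 : 0.391876
Convolve the two distributions (both contribute in 2-u steps):
  M: 0.43551951×0.139876 = 0.060919
  M+2: 0.43551951×0.468248 + 0.41713346×0.139876 = 0.262278
  M+4: 0.43551951×0.391876 + 0.41713346×0.468248 + 0.13317454×0.139876 = 0.384619
  M+6: 0.41713346×0.391876 + 0.13317454×0.468248 + 0.01417249×0.139876 = 0.227806
  M+8: 0.13317454×0.391876 + 0.01417249×0.468248 = 0.058824
  M+10: 0.01417249×0.391876 = 0.005554
Scale to base peak (0.384619) = 100: 15.8 : 68.2 : 100.0 : 59.2 : 15.3 : 1.4

15.8 : 68.2 : 100.0 : 59.2 : 15.3 : 1.4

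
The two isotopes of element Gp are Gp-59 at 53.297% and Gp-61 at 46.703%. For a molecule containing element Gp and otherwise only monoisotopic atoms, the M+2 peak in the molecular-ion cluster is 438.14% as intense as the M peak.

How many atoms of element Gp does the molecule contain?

5

With n Gp atoms, P(M+2)/P(M) = C(n,1)·p^(n−1)q / p^n = n·q/p = n · 0.46703/0.53297.
n = 4.3814 × 0.53297/0.46703 = 5.00 ≈ 5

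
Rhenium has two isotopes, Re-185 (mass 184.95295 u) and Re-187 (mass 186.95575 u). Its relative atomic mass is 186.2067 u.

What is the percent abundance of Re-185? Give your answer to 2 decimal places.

With x = fraction of Re-185 (so Re-187 is 1 − x):
184.95295·x + 186.95575·(1 − x) = 186.2067
(184.95295 − 186.95575)·x = 186.2067 − 186.95575
x = -0.74905 / -2.00280 = 0.37400 → 37.40% Re-185, 62.60% Re-187.

37.40%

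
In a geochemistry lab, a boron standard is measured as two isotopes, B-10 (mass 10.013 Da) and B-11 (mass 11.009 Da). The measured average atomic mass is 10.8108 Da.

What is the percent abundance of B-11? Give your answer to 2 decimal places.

80.10%

Let x be the fractional abundance of B-10; then B-11 has abundance 1 − x.
10.013·x + 11.009·(1 − x) = 10.8108
(10.013 − 11.009)·x = 10.8108 − 11.009
x = -0.1982 / -0.996 = 0.19900 → 19.90% B-10, 80.10% B-11.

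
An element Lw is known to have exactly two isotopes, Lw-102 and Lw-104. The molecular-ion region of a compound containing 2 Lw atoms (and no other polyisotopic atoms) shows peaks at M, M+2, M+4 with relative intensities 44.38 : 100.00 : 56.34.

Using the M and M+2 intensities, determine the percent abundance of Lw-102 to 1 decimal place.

47.0%

If p is the fraction of Lw that is Lw-102, then I(M+2)/I(M) = [C(2,1)·p^1·(1−p)] / p^2 = 2·(1−p)/p = 100.00/44.38 = 2.2533
(1−p)/p = 2.2533/2 = 1.1266  ⇒  p = 1/(1 + 1.1266) = 0.4702
Lw-102: 47.0%, Lw-104: 53.0%.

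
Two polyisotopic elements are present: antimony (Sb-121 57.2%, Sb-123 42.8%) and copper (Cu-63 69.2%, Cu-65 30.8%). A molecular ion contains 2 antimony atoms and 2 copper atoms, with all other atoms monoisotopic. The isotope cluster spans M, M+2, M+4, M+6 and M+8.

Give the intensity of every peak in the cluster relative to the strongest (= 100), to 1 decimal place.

Antimony pattern (n=2): 0.327184 : 0.489632 : 0.183184
Copper pattern (n=2): 0.478864 : 0.426272 : 0.094864
Convolve the two distributions (both contribute in 2-u steps):
  M: 0.327184×0.478864 = 0.156677
  M+2: 0.327184×0.426272 + 0.489632×0.478864 = 0.373937
  M+4: 0.327184×0.094864 + 0.489632×0.426272 + 0.183184×0.478864 = 0.327475
  M+6: 0.489632×0.094864 + 0.183184×0.426272 = 0.124535
  M+8: 0.183184×0.094864 = 0.017378
Scale to base peak (0.373937) = 100: 41.9 : 100.0 : 87.6 : 33.3 : 4.6

41.9 : 100.0 : 87.6 : 33.3 : 4.6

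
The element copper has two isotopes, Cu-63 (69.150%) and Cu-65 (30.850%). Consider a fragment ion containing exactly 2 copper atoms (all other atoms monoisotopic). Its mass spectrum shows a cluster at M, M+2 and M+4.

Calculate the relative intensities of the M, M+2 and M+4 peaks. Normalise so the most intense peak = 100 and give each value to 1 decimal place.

100.0 : 89.2 : 19.9

Each Cu atom is independently Cu-63 (p = 0.69150) or Cu-65 (q = 0.30850); the cluster is the binomial expansion (p + q)^2.
P(M) = 0.69150^2 = 0.478172
P(M+2) = 2 × 0.69150^1 × 0.30850^1 = 0.426656
P(M+4) = 0.30850^2 = 0.095172
The M peak is largest (0.478172); scaling to 100 gives 100.0 : 89.2 : 19.9.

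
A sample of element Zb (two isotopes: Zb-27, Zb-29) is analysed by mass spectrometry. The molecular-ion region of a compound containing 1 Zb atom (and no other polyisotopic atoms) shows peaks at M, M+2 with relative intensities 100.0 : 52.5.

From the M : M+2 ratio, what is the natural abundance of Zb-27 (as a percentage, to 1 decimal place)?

65.6%

Write p for the Zb-27 fraction. I(M+2)/I(M) = [C(1,1)·p^0·(1−p)] / p^1 = 1·(1−p)/p = 52.5/100.0 = 0.5250
(1−p)/p = 0.5250/1 = 0.5250  ⇒  p = 1/(1 + 0.5250) = 0.6557
Zb-27: 65.6%, Zb-29: 34.4%.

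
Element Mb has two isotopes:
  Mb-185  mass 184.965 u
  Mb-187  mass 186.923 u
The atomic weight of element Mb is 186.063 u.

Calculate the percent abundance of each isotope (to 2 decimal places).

Mb-185: 43.92%, Mb-187: 56.08%

With x = fraction of Mb-185 (so Mb-187 is 1 − x):
184.965·x + 186.923·(1 − x) = 186.063
(184.965 − 186.923)·x = 186.063 − 186.923
x = -0.860 / -1.958 = 0.43922 → 43.92% Mb-185, 56.08% Mb-187.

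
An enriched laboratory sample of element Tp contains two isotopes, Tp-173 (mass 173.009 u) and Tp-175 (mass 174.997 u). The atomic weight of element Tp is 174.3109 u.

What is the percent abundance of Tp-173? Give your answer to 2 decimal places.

Let x be the fractional abundance of Tp-173; then Tp-175 has abundance 1 − x.
173.009·x + 174.997·(1 − x) = 174.3109
(173.009 − 174.997)·x = 174.3109 − 174.997
x = -0.6861 / -1.988 = 0.34512 → 34.51% Tp-173, 65.49% Tp-175.

34.51%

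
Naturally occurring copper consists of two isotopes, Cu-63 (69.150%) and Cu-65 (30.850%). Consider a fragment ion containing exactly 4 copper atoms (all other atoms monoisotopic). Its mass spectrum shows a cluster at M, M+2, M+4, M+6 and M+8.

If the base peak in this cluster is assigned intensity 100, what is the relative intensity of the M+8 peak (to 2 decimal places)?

2.22

(0.69150 + 0.30850)^4 gives M 0.2286, M+2 0.4080, M+4 0.2731, M+6 0.0812, M+8 0.0091; the largest is M+2.
P(M+2) = C(4,1) × 0.69150^3 × 0.30850^1 = 4 × 0.33065611 × 0.3085 = 0.408030 (base)
P(M+8) = C(4,4) × 0.69150^0 × 0.30850^4 = 1 × 1.0000 × 0.00905776 = 0.009058
Relative intensity = 0.009058 / 0.408030 × 100 = 2.22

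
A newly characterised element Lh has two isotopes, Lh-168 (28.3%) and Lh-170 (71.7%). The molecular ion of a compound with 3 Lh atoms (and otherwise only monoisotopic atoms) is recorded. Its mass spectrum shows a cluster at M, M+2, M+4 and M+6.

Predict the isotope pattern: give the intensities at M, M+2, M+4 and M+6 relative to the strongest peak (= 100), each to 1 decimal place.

Each Lh atom is independently Lh-168 (p = 0.283) or Lh-170 (q = 0.717); the cluster is the binomial expansion (p + q)^3.
P(M) = 0.283^3 = 0.022665
P(M+2) = 3 × 0.283^2 × 0.717^1 = 0.172271
P(M+4) = 3 × 0.283^1 × 0.717^2 = 0.436462
P(M+6) = 0.717^3 = 0.368602
The M+4 peak is largest (0.436462); scaling to 100 gives 5.2 : 39.5 : 100.0 : 84.5.

5.2 : 39.5 : 100.0 : 84.5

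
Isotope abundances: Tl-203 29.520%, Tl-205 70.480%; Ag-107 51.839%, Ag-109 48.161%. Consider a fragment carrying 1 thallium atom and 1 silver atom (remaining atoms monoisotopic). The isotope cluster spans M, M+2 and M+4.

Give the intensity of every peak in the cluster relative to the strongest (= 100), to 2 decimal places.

30.15 : 100.00 : 66.88

Thallium pattern (n=1): 0.2952 : 0.7048
Silver pattern (n=1): 0.51839 : 0.48161
Convolve the two distributions (both contribute in 2-u steps):
  M: 0.2952×0.51839 = 0.153029
  M+2: 0.2952×0.48161 + 0.7048×0.51839 = 0.507533
  M+4: 0.7048×0.48161 = 0.339439
Scale to base peak (0.507533) = 100: 30.15 : 100.00 : 66.88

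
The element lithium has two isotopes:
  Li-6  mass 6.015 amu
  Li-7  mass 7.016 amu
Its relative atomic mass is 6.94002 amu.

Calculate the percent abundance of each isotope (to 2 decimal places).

Li-6: 7.59%, Li-7: 92.41%

Writing the weighted mean with unknown fraction x of Li-6:
6.015·x + 7.016·(1 − x) = 6.94002
(6.015 − 7.016)·x = 6.94002 − 7.016
x = -0.07598 / -1.001 = 0.07590 → 7.59% Li-6, 92.41% Li-7.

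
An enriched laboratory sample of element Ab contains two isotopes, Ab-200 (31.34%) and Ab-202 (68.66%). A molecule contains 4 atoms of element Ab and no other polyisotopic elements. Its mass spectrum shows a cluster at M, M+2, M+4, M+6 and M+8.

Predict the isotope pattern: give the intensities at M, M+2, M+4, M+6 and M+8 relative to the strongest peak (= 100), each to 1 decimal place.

Expanding (0.3134 + 0.6866)^4:
P(M) = 0.3134^4 = 0.009647
P(M+2) = 4 × 0.3134^3 × 0.6866^1 = 0.084540
P(M+4) = 6 × 0.3134^2 × 0.6866^2 = 0.277816
P(M+6) = 4 × 0.3134^1 × 0.6866^3 = 0.405761
P(M+8) = 0.6866^4 = 0.222236
The M+6 peak is largest (0.405761); scaling to 100 gives 2.4 : 20.8 : 68.5 : 100.0 : 54.8.

2.4 : 20.8 : 68.5 : 100.0 : 54.8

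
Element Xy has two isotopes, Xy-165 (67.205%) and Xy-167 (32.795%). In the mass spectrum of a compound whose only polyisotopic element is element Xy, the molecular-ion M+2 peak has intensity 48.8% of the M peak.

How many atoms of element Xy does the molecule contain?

The M+2/M ratio from n Xy atoms is n · q/p = n · 0.32795/0.67205.
n = 0.488 × 0.67205/0.32795 = 1.00 ≈ 1

1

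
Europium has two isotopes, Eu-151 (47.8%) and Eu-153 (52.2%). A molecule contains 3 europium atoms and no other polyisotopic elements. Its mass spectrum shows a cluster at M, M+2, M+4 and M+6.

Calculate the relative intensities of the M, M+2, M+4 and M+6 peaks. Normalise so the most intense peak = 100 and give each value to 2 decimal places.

The 3 Eu atoms are independent, so intensities follow the terms of (0.478 + 0.522)^3.
P(M) = 0.478^3 = 0.109215
P(M+2) = 3 × 0.478^2 × 0.522^1 = 0.357806
P(M+4) = 3 × 0.478^1 × 0.522^2 = 0.390742
P(M+6) = 0.522^3 = 0.142237
The M+4 peak is largest (0.390742); scaling to 100 gives 27.95 : 91.57 : 100.00 : 36.40.

27.95 : 91.57 : 100.00 : 36.40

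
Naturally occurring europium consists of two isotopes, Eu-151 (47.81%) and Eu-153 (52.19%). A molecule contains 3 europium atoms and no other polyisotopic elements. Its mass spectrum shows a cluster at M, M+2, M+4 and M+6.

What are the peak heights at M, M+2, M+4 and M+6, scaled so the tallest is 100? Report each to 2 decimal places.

27.97 : 91.61 : 100.00 : 36.39

Each Eu atom is independently Eu-151 (p = 0.4781) or Eu-153 (q = 0.5219); the cluster is the binomial expansion (p + q)^3.
P(M) = 0.4781^3 = 0.109284
P(M+2) = 3 × 0.4781^2 × 0.5219^1 = 0.357887
P(M+4) = 3 × 0.4781^1 × 0.5219^2 = 0.390674
P(M+6) = 0.5219^3 = 0.142155
The M+4 peak is largest (0.390674); scaling to 100 gives 27.97 : 91.61 : 100.00 : 36.39.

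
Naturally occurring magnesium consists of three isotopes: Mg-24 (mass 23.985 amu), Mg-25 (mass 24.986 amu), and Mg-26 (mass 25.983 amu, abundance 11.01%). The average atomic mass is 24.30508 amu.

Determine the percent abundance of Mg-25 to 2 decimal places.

10.00%

Let x and y be the fractions of Mg-24 and Mg-25. Then x + y = 1 − 0.1101 = 0.8899 and 23.985x + 24.986y = 24.30508 − 0.1101×25.983 = 21.4443517.
Substituting: 23.985x + 24.986(0.8899 − x) = 21.4443517
(23.985 − 24.986)x = -0.7906897  ⇒  x = 0.78990, y = 0.10000
Mg-24: 78.99%, Mg-25: 10.00%.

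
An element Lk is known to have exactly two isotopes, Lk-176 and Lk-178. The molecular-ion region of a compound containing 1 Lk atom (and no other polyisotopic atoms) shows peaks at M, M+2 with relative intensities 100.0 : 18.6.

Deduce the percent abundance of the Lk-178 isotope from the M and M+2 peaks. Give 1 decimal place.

If p is the fraction of Lk that is Lk-176, then I(M+2)/I(M) = [C(1,1)·p^0·(1−p)] / p^1 = 1·(1−p)/p = 18.6/100.0 = 0.1860
(1−p)/p = 0.1860/1 = 0.1860  ⇒  p = 1/(1 + 0.1860) = 0.8432
Lk-176: 84.3%, Lk-178: 15.7%.

15.7%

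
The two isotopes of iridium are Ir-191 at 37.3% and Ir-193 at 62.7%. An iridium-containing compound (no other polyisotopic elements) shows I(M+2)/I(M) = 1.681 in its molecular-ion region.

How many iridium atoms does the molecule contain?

For n independent Ir atoms, I(M+2)/I(M) = n · (abundance Ir-193) / (abundance Ir-191) = n · 0.627/0.373.
n = 1.681 × 0.373/0.627 = 1.00 ≈ 1

1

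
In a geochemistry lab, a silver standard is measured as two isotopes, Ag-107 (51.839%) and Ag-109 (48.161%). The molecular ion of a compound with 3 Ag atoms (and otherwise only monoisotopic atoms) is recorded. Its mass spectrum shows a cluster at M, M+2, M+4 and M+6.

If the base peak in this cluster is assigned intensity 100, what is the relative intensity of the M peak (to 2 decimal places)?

(0.51839 + 0.48161)^3 gives M 0.1393, M+2 0.3883, M+4 0.3607, M+6 0.1117; the largest is M+2.
P(M+2) = C(3,1) × 0.51839^2 × 0.48161^1 = 3 × 0.26872819 × 0.48161 = 0.388267 (base)
P(M) = C(3,0) × 0.51839^3 × 0.48161^0 = 1 × 0.13930601 × 1.0000 = 0.139306
Relative intensity = 0.139306 / 0.388267 × 100 = 35.88

35.88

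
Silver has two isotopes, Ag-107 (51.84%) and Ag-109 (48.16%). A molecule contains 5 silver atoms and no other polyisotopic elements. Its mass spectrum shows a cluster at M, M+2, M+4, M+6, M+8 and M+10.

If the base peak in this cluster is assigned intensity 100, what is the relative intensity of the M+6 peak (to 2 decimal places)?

(0.5184 + 0.4816)^5 gives M 0.0374, M+2 0.1739, M+4 0.3231, M+6 0.3002, M+8 0.1394, M+10 0.0259; the largest is M+4.
P(M+4) = C(5,2) × 0.5184^3 × 0.4816^2 = 10 × 0.13931407 × 0.23193856 = 0.323123 (base)
P(M+6) = C(5,3) × 0.5184^2 × 0.4816^3 = 10 × 0.26873856 × 0.11170161 = 0.300185
Relative intensity = 0.300185 / 0.323123 × 100 = 92.90

92.90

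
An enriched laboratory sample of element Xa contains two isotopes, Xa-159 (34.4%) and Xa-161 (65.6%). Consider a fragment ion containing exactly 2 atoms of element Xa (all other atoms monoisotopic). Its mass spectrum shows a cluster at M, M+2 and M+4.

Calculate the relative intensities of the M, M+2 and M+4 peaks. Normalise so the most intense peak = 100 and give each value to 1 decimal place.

Each Xa atom is independently Xa-159 (p = 0.344) or Xa-161 (q = 0.656); the cluster is the binomial expansion (p + q)^2.
P(M) = 0.344^2 = 0.118336
P(M+2) = 2 × 0.344^1 × 0.656^1 = 0.451328
P(M+4) = 0.656^2 = 0.430336
The M+2 peak is largest (0.451328); scaling to 100 gives 26.2 : 100.0 : 95.3.

26.2 : 100.0 : 95.3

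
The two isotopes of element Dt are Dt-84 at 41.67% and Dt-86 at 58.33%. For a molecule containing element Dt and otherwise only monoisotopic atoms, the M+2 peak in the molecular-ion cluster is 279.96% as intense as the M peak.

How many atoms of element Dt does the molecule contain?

2

For n independent Dt atoms, I(M+2)/I(M) = n · (abundance Dt-86) / (abundance Dt-84) = n · 0.5833/0.4167.
n = 2.7996 × 0.4167/0.5833 = 2.00 ≈ 2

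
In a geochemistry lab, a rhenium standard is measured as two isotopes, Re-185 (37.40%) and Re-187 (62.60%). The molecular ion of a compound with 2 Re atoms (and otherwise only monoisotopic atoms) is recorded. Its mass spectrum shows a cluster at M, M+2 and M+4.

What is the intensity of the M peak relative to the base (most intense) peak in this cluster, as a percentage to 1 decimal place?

(0.3740 + 0.6260)^2 gives M 0.1399, M+2 0.4682, M+4 0.3919; the largest is M+2.
P(M+2) = C(2,1) × 0.3740^1 × 0.6260^1 = 2 × 0.3740 × 0.6260 = 0.468248 (base)
P(M) = C(2,0) × 0.3740^2 × 0.6260^0 = 1 × 0.139876 × 1.0000 = 0.139876
Relative intensity = 0.139876 / 0.468248 × 100 = 29.9

29.9%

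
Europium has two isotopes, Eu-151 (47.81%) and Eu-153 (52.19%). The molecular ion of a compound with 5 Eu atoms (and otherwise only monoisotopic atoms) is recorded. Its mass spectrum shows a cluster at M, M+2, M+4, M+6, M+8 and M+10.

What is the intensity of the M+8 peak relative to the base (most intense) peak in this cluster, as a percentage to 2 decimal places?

(0.4781 + 0.5219)^5 gives M 0.0250, M+2 0.1363, M+4 0.2977, M+6 0.3249, M+8 0.1774, M+10 0.0387; the largest is M+6.
P(M+6) = C(5,3) × 0.4781^2 × 0.5219^3 = 10 × 0.22857961 × 0.14215492 = 0.324937 (base)
P(M+8) = C(5,4) × 0.4781^1 × 0.5219^4 = 5 × 0.4781 × 0.07419065 = 0.177353
Relative intensity = 0.177353 / 0.324937 × 100 = 54.58

54.58%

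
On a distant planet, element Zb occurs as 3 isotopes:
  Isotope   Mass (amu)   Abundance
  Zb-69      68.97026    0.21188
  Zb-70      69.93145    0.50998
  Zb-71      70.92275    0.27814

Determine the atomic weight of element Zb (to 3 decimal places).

Average mass = Σ (abundance × isotope mass) = 0.21188 × 68.97026 + 0.50998 × 69.93145 + 0.27814 × 70.92275
= 14.613419 + 35.663641 + 19.726454 = 70.003514 amu

70.004 amu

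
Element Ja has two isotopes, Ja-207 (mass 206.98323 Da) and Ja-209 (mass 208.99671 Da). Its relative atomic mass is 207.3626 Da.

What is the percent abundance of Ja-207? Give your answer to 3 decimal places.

81.158%

With x = fraction of Ja-207 (so Ja-209 is 1 − x):
206.98323·x + 208.99671·(1 − x) = 207.3626
(206.98323 − 208.99671)·x = 207.3626 − 208.99671
x = -1.63411 / -2.01348 = 0.81158 → 81.158% Ja-207, 18.842% Ja-209.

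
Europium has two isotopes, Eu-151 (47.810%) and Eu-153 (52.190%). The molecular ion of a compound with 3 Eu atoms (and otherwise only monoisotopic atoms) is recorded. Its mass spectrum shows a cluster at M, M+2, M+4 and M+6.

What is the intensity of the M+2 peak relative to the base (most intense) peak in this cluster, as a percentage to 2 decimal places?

(0.47810 + 0.52190)^3 gives M 0.1093, M+2 0.3579, M+4 0.3907, M+6 0.1422; the largest is M+4.
P(M+4) = C(3,2) × 0.47810^1 × 0.52190^2 = 3 × 0.4781 × 0.27237961 = 0.390674 (base)
P(M+2) = C(3,1) × 0.47810^2 × 0.52190^1 = 3 × 0.22857961 × 0.5219 = 0.357887
Relative intensity = 0.357887 / 0.390674 × 100 = 91.61

91.61%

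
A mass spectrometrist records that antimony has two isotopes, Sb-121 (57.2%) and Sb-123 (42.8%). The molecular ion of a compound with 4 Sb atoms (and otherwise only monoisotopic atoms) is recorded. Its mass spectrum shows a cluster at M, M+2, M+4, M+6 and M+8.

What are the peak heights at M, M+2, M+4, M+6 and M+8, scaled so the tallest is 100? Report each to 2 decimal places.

The 4 Sb atoms are independent, so intensities follow the terms of (0.572 + 0.428)^4.
P(M) = 0.572^4 = 0.107049
P(M+2) = 4 × 0.572^3 × 0.428^1 = 0.320400
P(M+4) = 6 × 0.572^2 × 0.428^2 = 0.359609
P(M+6) = 4 × 0.572^1 × 0.428^3 = 0.179385
P(M+8) = 0.428^4 = 0.033556
The M+4 peak is largest (0.359609); scaling to 100 gives 29.77 : 89.10 : 100.00 : 49.88 : 9.33.

29.77 : 89.10 : 100.00 : 49.88 : 9.33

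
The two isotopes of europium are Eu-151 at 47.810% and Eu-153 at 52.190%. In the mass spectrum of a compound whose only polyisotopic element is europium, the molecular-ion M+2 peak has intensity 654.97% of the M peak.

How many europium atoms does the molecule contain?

6

The M+2/M ratio from n Eu atoms is n · q/p = n · 0.52190/0.47810.
n = 6.5497 × 0.47810/0.52190 = 6.00 ≈ 6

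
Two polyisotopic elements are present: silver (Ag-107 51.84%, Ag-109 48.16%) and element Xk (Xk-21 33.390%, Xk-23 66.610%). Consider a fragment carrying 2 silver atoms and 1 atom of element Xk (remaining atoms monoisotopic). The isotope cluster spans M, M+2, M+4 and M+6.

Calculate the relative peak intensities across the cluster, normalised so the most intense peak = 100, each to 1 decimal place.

21.9 : 84.3 : 100.0 : 37.7

Silver pattern (n=2): 0.26873856 : 0.49932288 : 0.23193856
Element Xk pattern (n=1): 0.3339 : 0.6661
Convolve the two distributions (both contribute in 2-u steps):
  M: 0.26873856×0.3339 = 0.089732
  M+2: 0.26873856×0.6661 + 0.49932288×0.3339 = 0.345731
  M+4: 0.49932288×0.6661 + 0.23193856×0.3339 = 0.410043
  M+6: 0.23193856×0.6661 = 0.154494
Scale to base peak (0.410043) = 100: 21.9 : 84.3 : 100.0 : 37.7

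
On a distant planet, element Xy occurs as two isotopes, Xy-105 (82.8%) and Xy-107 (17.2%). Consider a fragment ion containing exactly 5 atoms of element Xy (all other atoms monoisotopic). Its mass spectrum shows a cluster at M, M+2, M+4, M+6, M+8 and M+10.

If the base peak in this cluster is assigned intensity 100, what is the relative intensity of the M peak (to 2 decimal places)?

(0.828 + 0.172)^5 gives M 0.3892, M+2 0.4042, M+4 0.1679, M+6 0.0349, M+8 0.0036, M+10 0.0002; the largest is M+2.
P(M+2) = C(5,1) × 0.828^4 × 0.172^1 = 5 × 0.47002542 × 0.1720 = 0.404222 (base)
P(M) = C(5,0) × 0.828^5 × 0.172^0 = 1 × 0.38918105 × 1.0000 = 0.389181
Relative intensity = 0.389181 / 0.404222 × 100 = 96.28

96.28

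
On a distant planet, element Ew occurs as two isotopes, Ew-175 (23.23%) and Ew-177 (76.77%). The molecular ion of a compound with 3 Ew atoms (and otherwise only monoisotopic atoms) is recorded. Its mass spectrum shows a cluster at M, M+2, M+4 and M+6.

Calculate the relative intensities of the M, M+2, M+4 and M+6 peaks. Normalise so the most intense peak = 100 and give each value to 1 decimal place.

Expanding (0.2323 + 0.7677)^3:
P(M) = 0.2323^3 = 0.012536
P(M+2) = 3 × 0.2323^2 × 0.7677^1 = 0.124283
P(M+4) = 3 × 0.2323^1 × 0.7677^2 = 0.410727
P(M+6) = 0.7677^3 = 0.452454
The M+6 peak is largest (0.452454); scaling to 100 gives 2.8 : 27.5 : 90.8 : 100.0.

2.8 : 27.5 : 90.8 : 100.0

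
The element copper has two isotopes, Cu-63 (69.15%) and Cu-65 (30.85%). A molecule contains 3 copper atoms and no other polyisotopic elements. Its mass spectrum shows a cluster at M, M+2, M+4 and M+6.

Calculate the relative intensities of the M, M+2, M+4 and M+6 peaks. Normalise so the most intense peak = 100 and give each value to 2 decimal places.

74.72 : 100.00 : 44.61 : 6.63

The 3 Cu atoms are independent, so intensities follow the terms of (0.6915 + 0.3085)^3.
P(M) = 0.6915^3 = 0.330656
P(M+2) = 3 × 0.6915^2 × 0.3085^1 = 0.442548
P(M+4) = 3 × 0.6915^1 × 0.3085^2 = 0.197435
P(M+6) = 0.3085^3 = 0.029361
The M+2 peak is largest (0.442548); scaling to 100 gives 74.72 : 100.00 : 44.61 : 6.63.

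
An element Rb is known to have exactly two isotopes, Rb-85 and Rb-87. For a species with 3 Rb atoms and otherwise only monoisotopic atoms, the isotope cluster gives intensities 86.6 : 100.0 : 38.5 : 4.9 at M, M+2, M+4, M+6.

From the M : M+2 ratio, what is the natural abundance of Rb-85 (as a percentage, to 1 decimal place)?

If p is the fraction of Rb that is Rb-85, then I(M+2)/I(M) = [C(3,1)·p^2·(1−p)] / p^3 = 3·(1−p)/p = 100.0/86.6 = 1.1547
(1−p)/p = 1.1547/3 = 0.3849  ⇒  p = 1/(1 + 0.3849) = 0.7221
Rb-85: 72.2%, Rb-87: 27.8%.

72.2%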